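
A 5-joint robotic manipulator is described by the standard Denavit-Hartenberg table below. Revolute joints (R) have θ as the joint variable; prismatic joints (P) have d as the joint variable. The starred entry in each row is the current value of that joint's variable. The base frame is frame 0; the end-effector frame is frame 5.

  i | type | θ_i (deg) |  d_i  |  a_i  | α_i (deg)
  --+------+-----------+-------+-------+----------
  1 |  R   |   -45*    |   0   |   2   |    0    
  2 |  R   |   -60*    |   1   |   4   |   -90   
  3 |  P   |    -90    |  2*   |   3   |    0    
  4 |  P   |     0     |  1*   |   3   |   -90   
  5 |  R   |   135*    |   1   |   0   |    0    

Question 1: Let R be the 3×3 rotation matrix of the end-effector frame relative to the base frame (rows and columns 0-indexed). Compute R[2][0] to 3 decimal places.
-0.707

End-effector x-axis (col 0 of R) = (-0.6830,0.1830,-0.7071)
R[2][0] = -0.7071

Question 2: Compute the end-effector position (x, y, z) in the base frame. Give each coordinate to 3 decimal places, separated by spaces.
after link 1: o_1 = (1.4142, -1.4142, 0.0000)
after link 2: o_2 = (0.3789, -5.2779, 1.0000)
after link 3: o_3 = (2.3108, -5.7956, 4.0000)
after link 4: o_4 = (3.2767, -6.0544, 7.0000)
after link 5: o_5 = (3.0179, -7.0203, 7.0000)

3.018 -7.020 7.000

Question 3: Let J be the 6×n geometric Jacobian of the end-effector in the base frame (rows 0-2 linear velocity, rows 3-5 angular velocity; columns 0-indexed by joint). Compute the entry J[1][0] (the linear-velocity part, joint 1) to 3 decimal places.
axis z_0 = ẑ; lever o_n−o_0 = (3.0179,-7.0203,7.0000)
cross product → J_v[:, 0] = (7.0203,3.0179,-0.0000)
J_ω[:, 0] = z_0
entry J[1][0] = 3.0179

3.018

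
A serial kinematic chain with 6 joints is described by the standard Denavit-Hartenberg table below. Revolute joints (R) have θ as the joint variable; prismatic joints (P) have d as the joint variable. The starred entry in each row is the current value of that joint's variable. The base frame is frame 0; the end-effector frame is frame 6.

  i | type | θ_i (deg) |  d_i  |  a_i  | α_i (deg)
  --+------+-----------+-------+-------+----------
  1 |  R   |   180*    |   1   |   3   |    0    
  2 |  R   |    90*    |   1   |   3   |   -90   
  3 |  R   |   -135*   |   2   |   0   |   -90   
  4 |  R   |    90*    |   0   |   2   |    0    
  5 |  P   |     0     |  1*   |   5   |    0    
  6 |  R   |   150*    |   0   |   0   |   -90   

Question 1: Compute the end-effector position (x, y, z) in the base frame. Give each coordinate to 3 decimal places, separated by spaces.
after link 1: o_1 = (-3.0000, 0.0000, 1.0000)
after link 2: o_2 = (-3.0000, -3.0000, 2.0000)
after link 3: o_3 = (-1.0000, -3.0000, 2.0000)
after link 4: o_4 = (-3.0000, -3.0000, 2.0000)
after link 5: o_5 = (-8.0000, -3.7071, 2.7071)
after link 6: o_6 = (-8.0000, -3.7071, 2.7071)

-8.000 -3.707 2.707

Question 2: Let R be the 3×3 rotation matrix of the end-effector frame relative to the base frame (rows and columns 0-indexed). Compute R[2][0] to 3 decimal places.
-0.354

End-effector x-axis (col 0 of R) = (0.8660,-0.3536,-0.3536)
R[2][0] = -0.3536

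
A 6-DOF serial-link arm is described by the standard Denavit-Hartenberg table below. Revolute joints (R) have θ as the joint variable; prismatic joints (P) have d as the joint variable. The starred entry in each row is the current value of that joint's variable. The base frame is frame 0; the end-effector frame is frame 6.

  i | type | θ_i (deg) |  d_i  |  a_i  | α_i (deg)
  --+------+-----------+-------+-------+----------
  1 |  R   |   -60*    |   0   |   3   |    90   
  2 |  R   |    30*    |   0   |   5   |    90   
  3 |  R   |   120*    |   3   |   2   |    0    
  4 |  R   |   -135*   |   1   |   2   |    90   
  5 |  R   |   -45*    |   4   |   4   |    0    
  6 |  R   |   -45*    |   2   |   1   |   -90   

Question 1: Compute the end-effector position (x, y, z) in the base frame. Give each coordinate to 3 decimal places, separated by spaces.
9.223 -5.349 3.407

after link 1: o_1 = (1.5000, -2.5981, 0.0000)
after link 2: o_2 = (3.6651, -6.3481, 2.5000)
after link 3: o_3 = (2.4821, -7.7631, -0.5981)
after link 4: o_4 = (4.0169, -9.3862, -0.4982)
after link 5: o_5 = (8.0245, -7.1362, 2.7997)
after link 6: o_6 = (9.2234, -5.3490, 3.4069)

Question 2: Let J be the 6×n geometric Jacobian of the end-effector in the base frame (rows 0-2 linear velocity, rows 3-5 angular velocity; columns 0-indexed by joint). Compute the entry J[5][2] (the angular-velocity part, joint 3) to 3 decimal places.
-0.866

axis z_2 = (0.2500,-0.4330,-0.8660); lever o_n−o_2 = (5.5583,0.9991,0.9069)
cross product → J_v[:, 2] = (0.4725,-5.0404,2.6566)
J_ω[:, 2] = z_2
entry J[5][2] = -0.8660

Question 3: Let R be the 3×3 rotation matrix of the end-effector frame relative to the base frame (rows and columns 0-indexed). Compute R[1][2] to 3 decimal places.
-0.595

End-effector z-axis (col 2 of R) = (0.6424,-0.5950,0.4830)
R[1][2] = -0.5950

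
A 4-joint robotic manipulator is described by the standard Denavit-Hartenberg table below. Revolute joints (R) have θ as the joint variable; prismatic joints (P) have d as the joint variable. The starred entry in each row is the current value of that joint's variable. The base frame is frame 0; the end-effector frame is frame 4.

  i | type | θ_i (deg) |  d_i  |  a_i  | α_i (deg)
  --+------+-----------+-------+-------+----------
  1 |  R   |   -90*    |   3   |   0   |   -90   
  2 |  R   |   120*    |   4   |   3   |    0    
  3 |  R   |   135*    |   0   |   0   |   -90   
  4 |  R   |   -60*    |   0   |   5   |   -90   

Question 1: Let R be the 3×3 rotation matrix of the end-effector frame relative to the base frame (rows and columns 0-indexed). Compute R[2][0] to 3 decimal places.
End-effector x-axis (col 0 of R) = (0.8660,0.1294,0.4830)
R[2][0] = 0.4830

0.483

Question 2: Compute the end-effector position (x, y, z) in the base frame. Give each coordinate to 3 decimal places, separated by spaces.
after link 1: o_1 = (0.0000, 0.0000, 3.0000)
after link 2: o_2 = (4.0000, 1.5000, 0.4019)
after link 3: o_3 = (4.0000, 1.5000, 0.4019)
after link 4: o_4 = (8.3301, 2.1470, 2.8167)

8.330 2.147 2.817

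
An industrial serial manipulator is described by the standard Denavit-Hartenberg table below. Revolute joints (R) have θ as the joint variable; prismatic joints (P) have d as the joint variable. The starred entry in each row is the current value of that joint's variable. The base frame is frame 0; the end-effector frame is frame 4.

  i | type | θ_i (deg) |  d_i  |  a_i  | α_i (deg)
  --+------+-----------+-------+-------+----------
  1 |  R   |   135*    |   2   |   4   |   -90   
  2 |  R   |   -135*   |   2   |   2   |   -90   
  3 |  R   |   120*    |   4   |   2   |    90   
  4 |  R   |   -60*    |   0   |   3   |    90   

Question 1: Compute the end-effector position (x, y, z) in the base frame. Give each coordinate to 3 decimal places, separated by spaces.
after link 1: o_1 = (-2.8284, 2.8284, 2.0000)
after link 2: o_2 = (-3.2426, 0.4142, 3.4142)
after link 3: o_3 = (-4.5179, 4.1390, 5.5355)
after link 4: o_4 = (-2.6753, 4.1335, 3.1681)

-2.675 4.133 3.168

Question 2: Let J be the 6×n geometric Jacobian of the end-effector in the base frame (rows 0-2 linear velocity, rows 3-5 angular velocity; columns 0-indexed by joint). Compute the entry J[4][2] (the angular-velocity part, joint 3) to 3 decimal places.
0.500

axis z_2 = (-0.5000,0.5000,0.7071); lever o_n−o_2 = (0.5673,3.7193,-0.2461)
cross product → J_v[:, 2] = (-2.7530,0.2781,-2.1433)
J_ω[:, 2] = z_2
entry J[4][2] = 0.5000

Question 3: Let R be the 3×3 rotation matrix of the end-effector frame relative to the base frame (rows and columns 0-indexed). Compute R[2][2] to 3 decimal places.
End-effector z-axis (col 2 of R) = (-0.0638,-0.9968,-0.0474)
R[2][2] = -0.0474

-0.047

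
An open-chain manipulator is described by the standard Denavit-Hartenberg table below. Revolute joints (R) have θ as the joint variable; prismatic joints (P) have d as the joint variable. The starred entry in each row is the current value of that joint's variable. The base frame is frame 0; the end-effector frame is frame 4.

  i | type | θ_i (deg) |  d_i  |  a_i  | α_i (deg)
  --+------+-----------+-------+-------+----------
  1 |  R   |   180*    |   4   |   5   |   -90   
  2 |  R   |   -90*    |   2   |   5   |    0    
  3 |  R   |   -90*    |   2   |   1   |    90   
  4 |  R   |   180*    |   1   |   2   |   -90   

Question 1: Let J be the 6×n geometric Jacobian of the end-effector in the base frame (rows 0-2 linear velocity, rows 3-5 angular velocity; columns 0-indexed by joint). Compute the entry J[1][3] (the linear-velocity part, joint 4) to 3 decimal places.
2.000

axis z_3 = (0.0000,-0.0000,-1.0000); lever o_n−o_3 = (-2.0000,0.0000,-1.0000)
cross product → J_v[:, 3] = (0.0000,2.0000,-0.0000)
J_ω[:, 3] = z_3
entry J[1][3] = 2.0000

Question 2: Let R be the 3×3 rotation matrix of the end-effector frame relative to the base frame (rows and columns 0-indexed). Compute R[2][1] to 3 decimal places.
End-effector y-axis (col 1 of R) = (-0.0000,0.0000,1.0000)
R[2][1] = 1.0000

1.000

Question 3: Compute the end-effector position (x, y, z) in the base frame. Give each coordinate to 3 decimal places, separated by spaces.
after link 1: o_1 = (-5.0000, 0.0000, 4.0000)
after link 2: o_2 = (-5.0000, -2.0000, 9.0000)
after link 3: o_3 = (-4.0000, -4.0000, 9.0000)
after link 4: o_4 = (-6.0000, -4.0000, 8.0000)

-6.000 -4.000 8.000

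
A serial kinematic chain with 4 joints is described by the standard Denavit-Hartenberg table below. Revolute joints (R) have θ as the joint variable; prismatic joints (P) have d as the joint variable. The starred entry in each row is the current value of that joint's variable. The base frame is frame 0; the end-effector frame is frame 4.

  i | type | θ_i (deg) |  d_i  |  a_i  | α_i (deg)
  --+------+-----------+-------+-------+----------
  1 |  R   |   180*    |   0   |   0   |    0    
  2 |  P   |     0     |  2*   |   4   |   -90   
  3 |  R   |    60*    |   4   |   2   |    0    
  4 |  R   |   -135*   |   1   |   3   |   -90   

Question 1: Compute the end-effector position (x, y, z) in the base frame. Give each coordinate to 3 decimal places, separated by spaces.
after link 1: o_1 = (0.0000, 0.0000, 0.0000)
after link 2: o_2 = (-4.0000, 0.0000, 2.0000)
after link 3: o_3 = (-5.0000, -4.0000, 0.2679)
after link 4: o_4 = (-5.7765, -5.0000, 3.1657)

-5.776 -5.000 3.166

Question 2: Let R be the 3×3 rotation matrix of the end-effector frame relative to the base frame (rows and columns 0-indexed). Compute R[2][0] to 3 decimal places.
End-effector x-axis (col 0 of R) = (-0.2588,0.0000,0.9659)
R[2][0] = 0.9659

0.966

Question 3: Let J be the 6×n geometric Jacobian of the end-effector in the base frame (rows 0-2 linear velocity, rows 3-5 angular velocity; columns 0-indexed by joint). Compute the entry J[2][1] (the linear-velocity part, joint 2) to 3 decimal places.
1.000

prismatic axis z_1 = (0.0000,0.0000,1.0000)
J_v[:, 1] = z_1; J_ω[:, 1] = (0,0,0)
entry J[2][1] = 1.0000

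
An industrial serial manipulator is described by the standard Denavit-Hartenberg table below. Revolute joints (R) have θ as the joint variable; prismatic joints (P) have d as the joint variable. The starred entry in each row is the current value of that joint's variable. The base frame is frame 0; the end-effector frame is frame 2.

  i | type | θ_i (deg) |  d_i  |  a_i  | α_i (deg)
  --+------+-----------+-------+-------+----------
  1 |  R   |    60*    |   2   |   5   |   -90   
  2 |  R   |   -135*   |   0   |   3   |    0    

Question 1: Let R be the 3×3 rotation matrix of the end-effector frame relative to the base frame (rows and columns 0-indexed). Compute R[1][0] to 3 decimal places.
End-effector x-axis (col 0 of R) = (-0.3536,-0.6124,0.7071)
R[1][0] = -0.6124

-0.612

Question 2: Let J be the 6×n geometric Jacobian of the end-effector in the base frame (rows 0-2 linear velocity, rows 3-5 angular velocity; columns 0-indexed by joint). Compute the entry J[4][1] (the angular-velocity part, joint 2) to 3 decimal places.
axis z_1 = (-0.8660,0.5000,0.0000); lever o_n−o_1 = (-1.0607,-1.8371,2.1213)
cross product → J_v[:, 1] = (1.0607,1.8371,2.1213)
J_ω[:, 1] = z_1
entry J[4][1] = 0.5000

0.500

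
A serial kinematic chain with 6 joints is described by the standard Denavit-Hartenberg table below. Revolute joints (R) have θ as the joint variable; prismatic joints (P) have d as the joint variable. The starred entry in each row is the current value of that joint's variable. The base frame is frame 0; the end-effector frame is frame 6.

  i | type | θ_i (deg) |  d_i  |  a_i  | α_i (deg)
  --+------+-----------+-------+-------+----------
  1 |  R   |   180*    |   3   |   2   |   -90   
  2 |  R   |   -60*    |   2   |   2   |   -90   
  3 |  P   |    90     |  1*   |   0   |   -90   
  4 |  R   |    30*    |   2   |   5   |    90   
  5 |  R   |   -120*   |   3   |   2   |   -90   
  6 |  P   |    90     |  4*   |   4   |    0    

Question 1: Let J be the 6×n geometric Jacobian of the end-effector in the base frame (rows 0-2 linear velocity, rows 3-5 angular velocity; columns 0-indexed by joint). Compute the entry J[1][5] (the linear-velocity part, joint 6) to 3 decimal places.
prismatic axis z_5 = (0.1250,0.7500,0.6495)
J_v[:, 5] = z_5; J_ω[:, 5] = (0,0,0)
entry J[1][5] = 0.7500

0.750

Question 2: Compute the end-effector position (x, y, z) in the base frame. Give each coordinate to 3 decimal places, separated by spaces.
after link 1: o_1 = (-2.0000, 0.0000, 3.0000)
after link 2: o_2 = (-3.0000, -2.0000, 4.7321)
after link 3: o_3 = (-3.8660, -2.0000, 4.2321)
after link 4: o_4 = (-0.7010, 2.3301, 3.7500)
after link 5: o_5 = (-4.2500, 2.9641, 3.7010)
after link 6: o_6 = (-0.7500, 3.9641, 8.0311)

-0.750 3.964 8.031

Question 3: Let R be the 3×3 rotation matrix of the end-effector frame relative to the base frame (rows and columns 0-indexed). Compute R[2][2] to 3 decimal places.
0.650

End-effector z-axis (col 2 of R) = (0.1250,0.7500,0.6495)
R[2][2] = 0.6495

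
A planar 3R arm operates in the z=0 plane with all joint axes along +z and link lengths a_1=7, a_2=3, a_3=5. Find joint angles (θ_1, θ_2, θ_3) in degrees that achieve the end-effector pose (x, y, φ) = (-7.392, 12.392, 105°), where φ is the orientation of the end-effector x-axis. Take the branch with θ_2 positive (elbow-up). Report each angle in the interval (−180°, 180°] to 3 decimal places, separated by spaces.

119.999 29.998 -44.997

wrist centre = target − a_3·(cos φ, sin φ) = (-6.0979, 7.5624)
cos θ_2 = (94.3739−7²−3²)/(2·7·3) = 0.8660; θ_2 = 29.9977° (elbow-up)
β = atan2(7.5624,-6.0979) = 128.8809°; ψ = atan2(1.4999,9.5981) = 8.8818°
θ_1 = β − ψ = 119.9991°
θ_3 = φ − θ_1 − θ_2 = -44.9969° (wrapped to (-180°,180°])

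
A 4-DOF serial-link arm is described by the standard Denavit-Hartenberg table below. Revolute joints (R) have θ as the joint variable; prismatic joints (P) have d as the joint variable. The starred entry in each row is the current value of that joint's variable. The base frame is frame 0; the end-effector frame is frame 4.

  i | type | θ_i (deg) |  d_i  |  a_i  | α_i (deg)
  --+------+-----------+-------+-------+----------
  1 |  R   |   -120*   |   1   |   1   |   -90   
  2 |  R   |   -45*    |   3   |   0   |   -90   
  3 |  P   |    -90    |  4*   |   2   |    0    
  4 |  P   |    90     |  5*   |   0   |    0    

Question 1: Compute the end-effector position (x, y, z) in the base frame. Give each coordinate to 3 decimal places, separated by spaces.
after link 1: o_1 = (-0.5000, -0.8660, 1.0000)
after link 2: o_2 = (2.0981, -2.3660, 1.0000)
after link 3: o_3 = (2.4159, -5.8155, -1.8284)
after link 4: o_4 = (0.6481, -8.8774, -5.3640)

0.648 -8.877 -5.364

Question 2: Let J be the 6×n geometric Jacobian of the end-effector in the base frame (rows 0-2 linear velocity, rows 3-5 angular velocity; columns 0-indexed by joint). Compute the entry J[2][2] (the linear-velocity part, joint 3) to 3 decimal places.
-0.707

prismatic axis z_2 = (-0.3536,-0.6124,-0.7071)
J_v[:, 2] = z_2; J_ω[:, 2] = (0,0,0)
entry J[2][2] = -0.7071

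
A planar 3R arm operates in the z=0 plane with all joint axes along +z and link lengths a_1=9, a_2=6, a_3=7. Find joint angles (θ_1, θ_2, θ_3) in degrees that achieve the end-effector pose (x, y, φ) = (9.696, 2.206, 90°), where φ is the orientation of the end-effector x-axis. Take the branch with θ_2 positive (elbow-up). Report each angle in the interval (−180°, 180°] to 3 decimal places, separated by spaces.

-60.000 90.003 59.997

wrist centre = target − a_3·(cos φ, sin φ) = (9.6960, -4.7940)
cos θ_2 = (116.9949−9²−6²)/(2·9·6) = -0.0000; θ_2 = 90.0027° (elbow-up)
β = atan2(-4.7940,9.6960) = -26.3092°; ψ = atan2(6.0000,8.9997) = 33.6909°
θ_1 = β − ψ = -60.0001°
θ_3 = φ − θ_1 − θ_2 = 59.9974° (wrapped to (-180°,180°])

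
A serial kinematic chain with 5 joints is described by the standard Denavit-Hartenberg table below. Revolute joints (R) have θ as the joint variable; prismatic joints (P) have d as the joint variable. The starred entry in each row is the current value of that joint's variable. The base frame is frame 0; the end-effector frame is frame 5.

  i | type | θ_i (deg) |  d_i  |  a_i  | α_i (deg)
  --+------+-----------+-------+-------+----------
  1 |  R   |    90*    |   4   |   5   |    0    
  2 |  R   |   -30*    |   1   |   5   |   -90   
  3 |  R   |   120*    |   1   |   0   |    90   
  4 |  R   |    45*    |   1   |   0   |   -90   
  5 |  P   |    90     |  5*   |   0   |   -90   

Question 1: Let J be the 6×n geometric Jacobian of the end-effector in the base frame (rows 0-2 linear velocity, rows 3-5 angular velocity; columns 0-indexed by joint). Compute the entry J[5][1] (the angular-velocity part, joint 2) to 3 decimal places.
axis z_1 = (0.0000,0.0000,1.0000); lever o_n−o_1 = (-0.1110,8.8788,3.5619)
cross product → J_v[:, 1] = (-8.8788,-0.1110,0.0000)
J_ω[:, 1] = z_1
entry J[5][1] = 1.0000

1.000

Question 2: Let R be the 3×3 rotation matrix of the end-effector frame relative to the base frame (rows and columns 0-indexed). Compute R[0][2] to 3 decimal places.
End-effector z-axis (col 2 of R) = (0.7891,-0.0474,0.6124)
R[0][2] = 0.7891

0.789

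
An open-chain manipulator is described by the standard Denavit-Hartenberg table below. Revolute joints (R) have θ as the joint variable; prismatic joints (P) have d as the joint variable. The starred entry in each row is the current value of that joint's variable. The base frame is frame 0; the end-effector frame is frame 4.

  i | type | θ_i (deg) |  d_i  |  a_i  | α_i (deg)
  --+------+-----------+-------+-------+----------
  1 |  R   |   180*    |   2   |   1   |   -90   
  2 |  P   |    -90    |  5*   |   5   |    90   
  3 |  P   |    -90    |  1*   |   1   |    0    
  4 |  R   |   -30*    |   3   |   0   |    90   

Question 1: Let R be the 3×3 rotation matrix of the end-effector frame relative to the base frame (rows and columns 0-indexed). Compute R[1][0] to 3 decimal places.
0.866

End-effector x-axis (col 0 of R) = (0.0000,0.8660,-0.5000)
R[1][0] = 0.8660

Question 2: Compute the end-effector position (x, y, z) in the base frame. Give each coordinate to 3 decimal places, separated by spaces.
after link 1: o_1 = (-1.0000, 0.0000, 2.0000)
after link 2: o_2 = (-1.0000, -5.0000, 7.0000)
after link 3: o_3 = (-0.0000, -4.0000, 7.0000)
after link 4: o_4 = (3.0000, -4.0000, 7.0000)

3.000 -4.000 7.000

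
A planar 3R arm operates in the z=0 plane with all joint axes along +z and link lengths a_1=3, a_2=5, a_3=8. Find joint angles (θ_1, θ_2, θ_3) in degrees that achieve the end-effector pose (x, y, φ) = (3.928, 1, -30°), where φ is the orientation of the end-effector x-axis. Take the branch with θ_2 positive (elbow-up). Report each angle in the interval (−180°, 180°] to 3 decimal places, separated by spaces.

61.931 89.998 178.071

wrist centre = target − a_3·(cos φ, sin φ) = (-3.0002, 5.0000)
cos θ_2 = (34.0012−3²−5²)/(2·3·5) = 0.0000; θ_2 = 89.9977° (elbow-up)
β = atan2(5.0000,-3.0002) = 120.9655°; ψ = atan2(5.0000,3.0002) = 59.0345°
θ_1 = β − ψ = 61.9309°
θ_3 = φ − θ_1 − θ_2 = 178.0714° (wrapped to (-180°,180°])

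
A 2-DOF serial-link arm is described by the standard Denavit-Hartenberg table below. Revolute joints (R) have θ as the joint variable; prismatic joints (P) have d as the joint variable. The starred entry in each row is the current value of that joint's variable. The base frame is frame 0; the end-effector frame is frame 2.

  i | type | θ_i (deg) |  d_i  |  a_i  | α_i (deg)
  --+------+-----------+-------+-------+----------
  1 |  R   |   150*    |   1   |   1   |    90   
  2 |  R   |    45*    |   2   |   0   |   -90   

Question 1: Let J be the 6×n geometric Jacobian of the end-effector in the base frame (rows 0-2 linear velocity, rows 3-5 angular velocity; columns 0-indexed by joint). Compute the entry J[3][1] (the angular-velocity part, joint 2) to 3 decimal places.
0.500

axis z_1 = (0.5000,0.8660,0.0000); lever o_n−o_1 = (1.0000,1.7321,0.0000)
cross product → J_v[:, 1] = (0.0000,-0.0000,-0.0000)
J_ω[:, 1] = z_1
entry J[3][1] = 0.5000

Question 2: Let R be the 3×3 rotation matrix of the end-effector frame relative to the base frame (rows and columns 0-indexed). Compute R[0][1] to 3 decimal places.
End-effector y-axis (col 1 of R) = (-0.5000,-0.8660,-0.0000)
R[0][1] = -0.5000

-0.500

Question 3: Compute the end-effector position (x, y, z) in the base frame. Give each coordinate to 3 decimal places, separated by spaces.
0.134 2.232 1.000

after link 1: o_1 = (-0.8660, 0.5000, 1.0000)
after link 2: o_2 = (0.1340, 2.2321, 1.0000)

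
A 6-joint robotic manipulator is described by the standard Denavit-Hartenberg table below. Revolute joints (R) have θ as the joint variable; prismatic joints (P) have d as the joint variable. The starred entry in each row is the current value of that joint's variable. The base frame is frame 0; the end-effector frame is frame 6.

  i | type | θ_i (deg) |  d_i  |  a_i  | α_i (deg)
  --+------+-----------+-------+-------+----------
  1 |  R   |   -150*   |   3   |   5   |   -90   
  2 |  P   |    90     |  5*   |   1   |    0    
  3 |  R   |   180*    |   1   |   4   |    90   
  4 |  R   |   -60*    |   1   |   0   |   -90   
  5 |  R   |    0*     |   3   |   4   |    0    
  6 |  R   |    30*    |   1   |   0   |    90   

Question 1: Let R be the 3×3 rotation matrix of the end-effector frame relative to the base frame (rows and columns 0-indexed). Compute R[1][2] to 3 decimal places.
0.808

End-effector z-axis (col 2 of R) = (0.5335,0.8080,0.2500)
R[1][2] = 0.8080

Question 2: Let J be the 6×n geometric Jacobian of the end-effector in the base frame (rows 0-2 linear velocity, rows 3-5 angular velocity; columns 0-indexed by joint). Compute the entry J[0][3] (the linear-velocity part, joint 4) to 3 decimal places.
axis z_3 = (0.8660,0.5000,-0.0000); lever o_n−o_3 = (0.1340,1.7679,5.4641)
cross product → J_v[:, 3] = (2.7321,-4.7321,1.4641)
J_ω[:, 3] = z_3
entry J[0][3] = 2.7321

2.732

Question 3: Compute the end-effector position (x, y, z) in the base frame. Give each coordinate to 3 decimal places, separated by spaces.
after link 1: o_1 = (-4.3301, -2.5000, 3.0000)
after link 2: o_2 = (-1.8301, -6.8301, 2.0000)
after link 3: o_3 = (-1.3301, -7.6962, 6.0000)
after link 4: o_4 = (-0.4641, -7.1962, 6.0000)
after link 5: o_5 = (-1.4462, -5.4952, 10.5981)
after link 6: o_6 = (-1.1962, -5.9282, 11.4641)

-1.196 -5.928 11.464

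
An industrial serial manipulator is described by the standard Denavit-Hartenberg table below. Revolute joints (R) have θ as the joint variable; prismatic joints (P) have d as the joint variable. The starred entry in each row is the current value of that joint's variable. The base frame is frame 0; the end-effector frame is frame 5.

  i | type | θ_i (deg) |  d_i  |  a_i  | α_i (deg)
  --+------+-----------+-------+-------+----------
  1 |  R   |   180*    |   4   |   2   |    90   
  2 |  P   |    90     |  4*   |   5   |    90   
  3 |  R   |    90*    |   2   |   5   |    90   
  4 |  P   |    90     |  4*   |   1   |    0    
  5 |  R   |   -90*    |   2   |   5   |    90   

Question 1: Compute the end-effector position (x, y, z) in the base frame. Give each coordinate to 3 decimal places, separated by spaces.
after link 1: o_1 = (-2.0000, 0.0000, 4.0000)
after link 2: o_2 = (-2.0000, 4.0000, 9.0000)
after link 3: o_3 = (-4.0000, 9.0000, 9.0000)
after link 4: o_4 = (-5.0000, 9.0000, 13.0000)
after link 5: o_5 = (-5.0000, 14.0000, 15.0000)

-5.000 14.000 15.000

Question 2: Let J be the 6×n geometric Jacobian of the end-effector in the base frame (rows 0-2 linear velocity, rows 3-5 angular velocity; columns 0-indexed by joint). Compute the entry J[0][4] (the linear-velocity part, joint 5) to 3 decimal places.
axis z_4 = (-0.0000,-0.0000,1.0000); lever o_n−o_4 = (0.0000,5.0000,2.0000)
cross product → J_v[:, 4] = (-5.0000,0.0000,-0.0000)
J_ω[:, 4] = z_4
entry J[0][4] = -5.0000

-5.000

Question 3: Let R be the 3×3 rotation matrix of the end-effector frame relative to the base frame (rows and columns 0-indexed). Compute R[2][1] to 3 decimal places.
1.000

End-effector y-axis (col 1 of R) = (-0.0000,-0.0000,1.0000)
R[2][1] = 1.0000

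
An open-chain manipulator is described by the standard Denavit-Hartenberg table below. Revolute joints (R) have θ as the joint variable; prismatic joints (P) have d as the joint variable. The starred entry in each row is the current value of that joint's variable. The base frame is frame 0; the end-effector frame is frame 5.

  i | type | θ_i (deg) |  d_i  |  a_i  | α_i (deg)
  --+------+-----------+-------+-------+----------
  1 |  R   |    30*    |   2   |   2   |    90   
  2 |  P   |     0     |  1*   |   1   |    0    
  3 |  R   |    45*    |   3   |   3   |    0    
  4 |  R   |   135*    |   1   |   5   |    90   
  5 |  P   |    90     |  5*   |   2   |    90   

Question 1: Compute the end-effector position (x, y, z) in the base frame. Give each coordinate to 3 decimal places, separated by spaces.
after link 1: o_1 = (1.7321, 1.0000, 2.0000)
after link 2: o_2 = (3.0981, 0.6340, 2.0000)
after link 3: o_3 = (6.4352, -0.9034, 4.1213)
after link 4: o_4 = (2.6051, -4.2695, 4.1213)
after link 5: o_5 = (3.6051, -6.0015, 9.1213)

3.605 -6.002 9.121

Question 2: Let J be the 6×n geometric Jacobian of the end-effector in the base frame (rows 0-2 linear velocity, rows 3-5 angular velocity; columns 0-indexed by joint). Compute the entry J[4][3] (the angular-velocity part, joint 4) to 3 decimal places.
axis z_3 = (0.5000,-0.8660,0.0000); lever o_n−o_3 = (-2.8301,-5.0981,5.0000)
cross product → J_v[:, 3] = (-4.3301,-2.5000,-5.0000)
J_ω[:, 3] = z_3
entry J[4][3] = -0.8660

-0.866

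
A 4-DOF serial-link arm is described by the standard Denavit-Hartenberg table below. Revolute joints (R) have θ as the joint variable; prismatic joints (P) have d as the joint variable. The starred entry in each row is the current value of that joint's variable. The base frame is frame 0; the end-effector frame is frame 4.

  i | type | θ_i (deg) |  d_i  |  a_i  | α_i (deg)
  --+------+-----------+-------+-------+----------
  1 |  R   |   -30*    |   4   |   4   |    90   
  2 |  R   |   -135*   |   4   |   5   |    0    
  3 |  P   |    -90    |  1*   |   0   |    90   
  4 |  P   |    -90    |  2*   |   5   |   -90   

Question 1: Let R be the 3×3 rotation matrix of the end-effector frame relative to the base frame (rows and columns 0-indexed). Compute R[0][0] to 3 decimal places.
End-effector x-axis (col 0 of R) = (0.5000,0.8660,0.0000)
R[0][0] = 0.5000

0.500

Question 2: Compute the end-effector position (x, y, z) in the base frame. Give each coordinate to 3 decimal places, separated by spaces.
after link 1: o_1 = (3.4641, -2.0000, 4.0000)
after link 2: o_2 = (-1.5978, -3.6963, 0.4645)
after link 3: o_3 = (-2.0978, -4.5624, 0.4645)
after link 4: o_4 = (1.6270, -0.9393, 1.8787)

1.627 -0.939 1.879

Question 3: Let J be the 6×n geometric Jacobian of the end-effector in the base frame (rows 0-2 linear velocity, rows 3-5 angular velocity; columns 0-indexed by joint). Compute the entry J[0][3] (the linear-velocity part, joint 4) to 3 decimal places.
0.612

prismatic axis z_3 = (0.6124,-0.3536,0.7071)
J_v[:, 3] = z_3; J_ω[:, 3] = (0,0,0)
entry J[0][3] = 0.6124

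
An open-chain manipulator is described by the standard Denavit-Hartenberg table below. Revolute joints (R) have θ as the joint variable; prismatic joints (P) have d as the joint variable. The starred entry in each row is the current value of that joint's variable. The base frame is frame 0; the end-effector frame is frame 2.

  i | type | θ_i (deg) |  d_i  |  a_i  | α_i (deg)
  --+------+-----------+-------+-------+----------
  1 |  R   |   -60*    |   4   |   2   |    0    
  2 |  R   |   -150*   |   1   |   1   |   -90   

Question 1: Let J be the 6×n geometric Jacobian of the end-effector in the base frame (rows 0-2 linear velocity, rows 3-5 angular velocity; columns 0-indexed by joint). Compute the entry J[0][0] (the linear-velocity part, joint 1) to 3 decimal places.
1.232

axis z_0 = ẑ; lever o_n−o_0 = (0.1340,-1.2321,5.0000)
cross product → J_v[:, 0] = (1.2321,0.1340,-0.0000)
J_ω[:, 0] = z_0
entry J[0][0] = 1.2321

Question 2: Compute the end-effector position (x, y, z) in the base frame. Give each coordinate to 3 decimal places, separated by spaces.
0.134 -1.232 5.000

after link 1: o_1 = (1.0000, -1.7321, 4.0000)
after link 2: o_2 = (0.1340, -1.2321, 5.0000)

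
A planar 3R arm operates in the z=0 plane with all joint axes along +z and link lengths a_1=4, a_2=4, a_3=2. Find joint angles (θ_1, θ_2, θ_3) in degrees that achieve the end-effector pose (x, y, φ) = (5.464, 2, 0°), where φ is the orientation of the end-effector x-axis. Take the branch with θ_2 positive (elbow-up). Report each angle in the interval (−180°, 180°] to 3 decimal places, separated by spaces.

-30.000 120.001 -90.001

wrist centre = target − a_3·(cos φ, sin φ) = (3.4640, 2.0000)
cos θ_2 = (15.9993−4²−4²)/(2·4·4) = -0.5000; θ_2 = 120.0015° (elbow-up)
β = atan2(2.0000,3.4640) = 30.0007°; ψ = atan2(3.4641,1.9999) = 60.0007°
θ_1 = β − ψ = -30.0000°
θ_3 = φ − θ_1 − θ_2 = -90.0015° (wrapped to (-180°,180°])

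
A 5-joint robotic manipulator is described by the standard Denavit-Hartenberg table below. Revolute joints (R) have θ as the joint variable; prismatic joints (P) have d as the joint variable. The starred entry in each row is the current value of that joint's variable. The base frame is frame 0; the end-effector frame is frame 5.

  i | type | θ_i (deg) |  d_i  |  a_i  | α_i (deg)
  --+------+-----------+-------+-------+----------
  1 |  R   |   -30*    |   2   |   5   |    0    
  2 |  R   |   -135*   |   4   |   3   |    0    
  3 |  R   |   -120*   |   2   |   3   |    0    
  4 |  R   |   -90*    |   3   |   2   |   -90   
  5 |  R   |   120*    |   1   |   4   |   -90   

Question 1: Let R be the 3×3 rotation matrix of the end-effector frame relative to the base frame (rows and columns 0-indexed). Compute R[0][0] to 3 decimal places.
End-effector x-axis (col 0 of R) = (-0.4830,0.1294,-0.8660)
R[0][0] = -0.4830

-0.483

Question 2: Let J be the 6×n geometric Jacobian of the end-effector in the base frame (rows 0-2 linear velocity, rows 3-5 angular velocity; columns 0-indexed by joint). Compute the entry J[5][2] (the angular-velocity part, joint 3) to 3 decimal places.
1.000

axis z_2 = (0.0000,0.0000,1.0000); lever o_n−o_2 = (1.0353,3.8637,1.5359)
cross product → J_v[:, 2] = (-3.8637,1.0353,0.0000)
J_ω[:, 2] = z_2
entry J[5][2] = 1.0000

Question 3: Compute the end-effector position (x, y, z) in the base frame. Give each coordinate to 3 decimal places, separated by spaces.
after link 1: o_1 = (4.3301, -2.5000, 2.0000)
after link 2: o_2 = (1.4323, -3.2765, 6.0000)
after link 3: o_3 = (2.2088, -0.3787, 8.0000)
after link 4: o_4 = (4.1407, -0.8963, 11.0000)
after link 5: o_5 = (2.4676, 0.5872, 7.5359)

2.468 0.587 7.536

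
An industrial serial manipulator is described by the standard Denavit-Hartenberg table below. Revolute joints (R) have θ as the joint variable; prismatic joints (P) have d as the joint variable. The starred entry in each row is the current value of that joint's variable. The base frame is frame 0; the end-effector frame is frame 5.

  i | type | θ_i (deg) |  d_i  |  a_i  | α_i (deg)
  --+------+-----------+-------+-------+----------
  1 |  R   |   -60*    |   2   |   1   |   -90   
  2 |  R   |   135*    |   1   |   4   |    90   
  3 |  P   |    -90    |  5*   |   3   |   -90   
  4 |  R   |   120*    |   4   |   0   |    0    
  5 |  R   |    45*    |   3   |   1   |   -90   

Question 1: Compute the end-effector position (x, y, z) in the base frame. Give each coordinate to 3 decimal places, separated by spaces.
after link 1: o_1 = (0.5000, -0.8660, 2.0000)
after link 2: o_2 = (-0.0482, 2.0835, -0.8284)
after link 3: o_3 = (-0.8785, -2.4784, -4.3640)
after link 4: o_4 = (-2.2927, -0.0289, -7.1924)
after link 5: o_5 = (-2.6084, 2.4497, -9.1307)

-2.608 2.450 -9.131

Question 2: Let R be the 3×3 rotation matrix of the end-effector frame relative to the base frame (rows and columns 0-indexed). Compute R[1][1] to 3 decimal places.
-0.612

End-effector y-axis (col 1 of R) = (0.3536,-0.6124,0.7071)
R[1][1] = -0.6124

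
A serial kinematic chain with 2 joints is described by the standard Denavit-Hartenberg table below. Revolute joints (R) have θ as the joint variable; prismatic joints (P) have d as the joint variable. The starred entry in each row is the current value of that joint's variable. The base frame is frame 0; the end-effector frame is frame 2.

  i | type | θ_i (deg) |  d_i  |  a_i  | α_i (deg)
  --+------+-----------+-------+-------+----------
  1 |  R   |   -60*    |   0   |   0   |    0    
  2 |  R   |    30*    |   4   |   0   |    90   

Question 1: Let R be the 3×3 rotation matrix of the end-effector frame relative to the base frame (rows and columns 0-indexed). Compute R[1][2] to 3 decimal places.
End-effector z-axis (col 2 of R) = (-0.5000,-0.8660,0.0000)
R[1][2] = -0.8660

-0.866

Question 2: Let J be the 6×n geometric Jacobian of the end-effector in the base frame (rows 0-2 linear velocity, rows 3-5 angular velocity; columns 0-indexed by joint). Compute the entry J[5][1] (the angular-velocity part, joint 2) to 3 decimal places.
axis z_1 = (0.0000,0.0000,1.0000); lever o_n−o_1 = (0.0000,0.0000,4.0000)
cross product → J_v[:, 1] = (0.0000,0.0000,0.0000)
J_ω[:, 1] = z_1
entry J[5][1] = 1.0000

1.000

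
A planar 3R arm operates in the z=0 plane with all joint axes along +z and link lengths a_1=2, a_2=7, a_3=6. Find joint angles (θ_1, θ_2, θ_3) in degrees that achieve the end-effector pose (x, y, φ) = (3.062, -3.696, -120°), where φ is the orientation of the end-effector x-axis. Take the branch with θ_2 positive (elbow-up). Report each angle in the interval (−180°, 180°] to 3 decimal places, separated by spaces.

-90.003 120.004 -150.001

wrist centre = target − a_3·(cos φ, sin φ) = (6.0620, 1.5002)
cos θ_2 = (38.9983−2²−7²)/(2·2·7) = -0.5001; θ_2 = 120.0040° (elbow-up)
β = atan2(1.5002,6.0620) = 13.8996°; ψ = atan2(6.0619,-1.5004) = 103.9022°
θ_1 = β − ψ = -90.0026°
θ_3 = φ − θ_1 − θ_2 = -150.0014° (wrapped to (-180°,180°])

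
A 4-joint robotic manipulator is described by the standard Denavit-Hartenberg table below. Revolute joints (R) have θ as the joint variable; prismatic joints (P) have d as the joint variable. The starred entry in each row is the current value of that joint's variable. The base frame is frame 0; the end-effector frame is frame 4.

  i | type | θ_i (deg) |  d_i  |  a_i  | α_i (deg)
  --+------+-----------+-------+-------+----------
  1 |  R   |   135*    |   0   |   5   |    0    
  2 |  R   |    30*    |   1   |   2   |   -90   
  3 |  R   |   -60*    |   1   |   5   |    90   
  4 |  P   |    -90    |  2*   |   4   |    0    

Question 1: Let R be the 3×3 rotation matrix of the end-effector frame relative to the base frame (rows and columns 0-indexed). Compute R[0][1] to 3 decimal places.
-0.483

End-effector y-axis (col 1 of R) = (-0.4830,0.1294,0.8660)
R[0][1] = -0.4830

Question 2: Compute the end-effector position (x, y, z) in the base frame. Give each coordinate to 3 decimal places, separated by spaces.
-5.433 7.150 6.330

after link 1: o_1 = (-3.5355, 3.5355, 0.0000)
after link 2: o_2 = (-5.4674, 4.0532, 1.0000)
after link 3: o_3 = (-8.1410, 3.7343, 5.3301)
after link 4: o_4 = (-5.4327, 7.1497, 6.3301)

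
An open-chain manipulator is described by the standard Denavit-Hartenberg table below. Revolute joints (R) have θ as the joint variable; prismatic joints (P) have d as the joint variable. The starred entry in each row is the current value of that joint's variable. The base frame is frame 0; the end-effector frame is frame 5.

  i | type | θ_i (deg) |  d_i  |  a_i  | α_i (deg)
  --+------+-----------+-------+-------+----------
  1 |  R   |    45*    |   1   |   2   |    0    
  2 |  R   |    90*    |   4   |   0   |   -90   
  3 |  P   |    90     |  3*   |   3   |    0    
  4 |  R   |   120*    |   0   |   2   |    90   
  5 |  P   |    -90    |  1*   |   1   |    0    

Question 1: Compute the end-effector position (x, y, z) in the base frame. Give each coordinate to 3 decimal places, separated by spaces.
1.578 -1.578 2.134

after link 1: o_1 = (1.4142, 1.4142, 1.0000)
after link 2: o_2 = (1.4142, 1.4142, 5.0000)
after link 3: o_3 = (-0.7071, -0.7071, 2.0000)
after link 4: o_4 = (0.5176, -1.9319, 3.0000)
after link 5: o_5 = (1.5783, -1.5783, 2.1340)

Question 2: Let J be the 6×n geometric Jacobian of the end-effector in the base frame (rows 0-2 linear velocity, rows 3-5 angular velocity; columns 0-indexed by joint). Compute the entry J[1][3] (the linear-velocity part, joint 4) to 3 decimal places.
axis z_3 = (-0.7071,-0.7071,0.0000); lever o_n−o_3 = (2.2854,-0.8712,0.1340)
cross product → J_v[:, 3] = (-0.0947,0.0947,2.2321)
J_ω[:, 3] = z_3
entry J[1][3] = 0.0947

0.095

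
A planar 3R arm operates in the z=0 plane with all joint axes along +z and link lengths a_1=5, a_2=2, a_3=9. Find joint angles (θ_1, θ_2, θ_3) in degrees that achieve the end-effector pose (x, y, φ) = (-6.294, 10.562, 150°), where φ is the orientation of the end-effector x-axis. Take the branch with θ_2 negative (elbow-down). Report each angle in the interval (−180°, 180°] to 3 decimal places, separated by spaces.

92.203 -60.005 117.802

wrist centre = target − a_3·(cos φ, sin φ) = (1.5002, 6.0620)
cos θ_2 = (38.9985−5²−2²)/(2·5·2) = 0.4999; θ_2 = -60.0049° (elbow-down)
β = atan2(6.0620,1.5002) = 76.0997°; ψ = atan2(-1.7321,5.9999) = -16.1032°
θ_1 = β − ψ = 92.2029°
θ_3 = φ − θ_1 − θ_2 = 117.8019° (wrapped to (-180°,180°])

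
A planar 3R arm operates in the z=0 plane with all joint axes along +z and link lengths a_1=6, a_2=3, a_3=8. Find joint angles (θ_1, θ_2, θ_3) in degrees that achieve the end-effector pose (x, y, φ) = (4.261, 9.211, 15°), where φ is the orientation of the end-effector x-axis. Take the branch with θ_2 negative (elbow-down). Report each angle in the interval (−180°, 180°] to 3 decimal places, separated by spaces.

135.000 -59.996 -60.004

wrist centre = target − a_3·(cos φ, sin φ) = (-3.4664, 7.1404)
cos θ_2 = (63.0020−6²−3²)/(2·6·3) = 0.5001; θ_2 = -59.9964° (elbow-down)
β = atan2(7.1404,-3.4664) = 115.8948°; ψ = atan2(-2.5980,7.5002) = -19.1056°
θ_1 = β − ψ = 135.0003°
θ_3 = φ − θ_1 − θ_2 = -60.0039° (wrapped to (-180°,180°])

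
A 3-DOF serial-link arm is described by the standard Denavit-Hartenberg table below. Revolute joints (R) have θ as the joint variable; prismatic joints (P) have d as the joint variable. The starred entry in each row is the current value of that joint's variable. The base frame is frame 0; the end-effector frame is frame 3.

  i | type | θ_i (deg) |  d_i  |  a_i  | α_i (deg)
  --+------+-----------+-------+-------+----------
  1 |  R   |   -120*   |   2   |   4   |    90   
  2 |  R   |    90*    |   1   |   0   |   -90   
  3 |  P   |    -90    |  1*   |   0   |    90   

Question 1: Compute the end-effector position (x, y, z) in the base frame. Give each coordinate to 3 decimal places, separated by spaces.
-2.366 -2.098 2.000

after link 1: o_1 = (-2.0000, -3.4641, 2.0000)
after link 2: o_2 = (-2.8660, -2.9641, 2.0000)
after link 3: o_3 = (-2.3660, -2.0981, 2.0000)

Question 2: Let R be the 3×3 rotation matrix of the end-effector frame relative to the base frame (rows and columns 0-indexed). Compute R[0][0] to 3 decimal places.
-0.866

End-effector x-axis (col 0 of R) = (-0.8660,0.5000,0.0000)
R[0][0] = -0.8660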